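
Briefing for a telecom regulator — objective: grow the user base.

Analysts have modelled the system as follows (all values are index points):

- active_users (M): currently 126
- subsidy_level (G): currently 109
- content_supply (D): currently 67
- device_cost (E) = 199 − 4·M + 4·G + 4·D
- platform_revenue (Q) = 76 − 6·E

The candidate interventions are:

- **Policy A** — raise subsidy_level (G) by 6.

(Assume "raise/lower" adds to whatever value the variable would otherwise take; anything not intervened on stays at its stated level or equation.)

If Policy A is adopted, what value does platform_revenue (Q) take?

Policy A (G + 6):
  M = 126
  G = 109 + 6 = 115
  D = 67
  E = 199 − 4·126 + 4·115 + 4·67 = 423
  Q = 76 − 6·423 = -2462

-2462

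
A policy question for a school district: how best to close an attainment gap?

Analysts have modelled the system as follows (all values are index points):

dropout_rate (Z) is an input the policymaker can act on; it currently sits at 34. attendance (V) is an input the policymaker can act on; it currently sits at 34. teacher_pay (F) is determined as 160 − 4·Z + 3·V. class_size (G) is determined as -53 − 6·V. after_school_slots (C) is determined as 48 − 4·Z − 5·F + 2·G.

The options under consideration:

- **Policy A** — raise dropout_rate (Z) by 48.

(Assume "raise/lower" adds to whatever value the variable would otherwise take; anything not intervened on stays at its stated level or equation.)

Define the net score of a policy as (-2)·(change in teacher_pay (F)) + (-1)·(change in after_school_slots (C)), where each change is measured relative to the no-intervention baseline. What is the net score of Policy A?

-384

Baseline:
  Z = 34
  V = 34
  F = 160 − 4·34 + 3·34 = 126
  G = -53 − 6·34 = -257
  C = 48 − 4·34 − 5·126 + 2·(-257) = -1232
Policy A (Z + 48):
  Z = 34 + 48 = 82
  V = 34
  F = 160 − 4·82 + 3·34 = -66
  G = -53 − 6·34 = -257
  C = 48 − 4·82 − 5·(-66) + 2·(-257) = -464
ΔF = -66 − 126 = -192; ΔC = -464 − (-1232) = 768
Score = (-2)·(-192) + (-1)·768 = -384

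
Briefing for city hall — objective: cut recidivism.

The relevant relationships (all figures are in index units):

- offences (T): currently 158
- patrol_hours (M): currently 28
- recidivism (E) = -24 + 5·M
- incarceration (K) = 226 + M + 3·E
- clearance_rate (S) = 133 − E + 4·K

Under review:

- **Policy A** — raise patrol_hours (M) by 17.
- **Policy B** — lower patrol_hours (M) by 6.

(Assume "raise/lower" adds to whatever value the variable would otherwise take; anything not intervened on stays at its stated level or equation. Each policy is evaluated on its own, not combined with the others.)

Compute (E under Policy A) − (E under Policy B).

Policy A (M + 17):
  M = 28 + 17 = 45
  E = -24 + 5·45 = 201
Policy B (M − 6):
  M = 28 − 6 = 22
  E = -24 + 5·22 = 86
E: 201 − 86 = 115

115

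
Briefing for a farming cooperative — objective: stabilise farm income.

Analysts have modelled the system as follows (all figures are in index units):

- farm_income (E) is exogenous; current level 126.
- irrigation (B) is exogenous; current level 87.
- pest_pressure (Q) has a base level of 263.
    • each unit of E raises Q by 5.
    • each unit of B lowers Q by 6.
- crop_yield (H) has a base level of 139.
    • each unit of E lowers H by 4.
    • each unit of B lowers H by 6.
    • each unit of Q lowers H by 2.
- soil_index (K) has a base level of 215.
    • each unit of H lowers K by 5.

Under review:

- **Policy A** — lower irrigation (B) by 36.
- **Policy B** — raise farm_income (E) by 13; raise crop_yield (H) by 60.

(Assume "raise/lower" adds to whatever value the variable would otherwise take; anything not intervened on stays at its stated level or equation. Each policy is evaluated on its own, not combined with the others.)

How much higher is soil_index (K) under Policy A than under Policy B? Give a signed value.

Policy A (B − 36):
  E = 126
  B = 87 − 36 = 51
  Q = 263 + 5·126 − 6·51 = 587
  H = 139 − 4·126 − 6·51 − 2·587 = -1845
  K = 215 − 5·(-1845) = 9440
Policy B (E + 13, H + 60):
  E = 126 + 13 = 139
  B = 87
  Q = 263 + 5·139 − 6·87 = 436
  H = 139 − 4·139 − 6·87 − 2·436 (+60 from intervention) = -1751
  K = 215 − 5·(-1751) = 8970
K: 9440 − 8970 = 470

470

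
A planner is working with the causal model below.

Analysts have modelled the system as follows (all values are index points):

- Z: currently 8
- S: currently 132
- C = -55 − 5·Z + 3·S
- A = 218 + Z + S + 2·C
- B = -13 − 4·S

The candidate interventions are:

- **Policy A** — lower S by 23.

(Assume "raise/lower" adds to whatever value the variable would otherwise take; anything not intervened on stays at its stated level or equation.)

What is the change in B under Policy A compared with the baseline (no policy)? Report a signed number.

Baseline:
  S = 132
  B = -13 − 4·132 = -541
Policy A (S − 23):
  S = 132 − 23 = 109
  B = -13 − 4·109 = -449
Change in B: -449 − (-541) = 92

92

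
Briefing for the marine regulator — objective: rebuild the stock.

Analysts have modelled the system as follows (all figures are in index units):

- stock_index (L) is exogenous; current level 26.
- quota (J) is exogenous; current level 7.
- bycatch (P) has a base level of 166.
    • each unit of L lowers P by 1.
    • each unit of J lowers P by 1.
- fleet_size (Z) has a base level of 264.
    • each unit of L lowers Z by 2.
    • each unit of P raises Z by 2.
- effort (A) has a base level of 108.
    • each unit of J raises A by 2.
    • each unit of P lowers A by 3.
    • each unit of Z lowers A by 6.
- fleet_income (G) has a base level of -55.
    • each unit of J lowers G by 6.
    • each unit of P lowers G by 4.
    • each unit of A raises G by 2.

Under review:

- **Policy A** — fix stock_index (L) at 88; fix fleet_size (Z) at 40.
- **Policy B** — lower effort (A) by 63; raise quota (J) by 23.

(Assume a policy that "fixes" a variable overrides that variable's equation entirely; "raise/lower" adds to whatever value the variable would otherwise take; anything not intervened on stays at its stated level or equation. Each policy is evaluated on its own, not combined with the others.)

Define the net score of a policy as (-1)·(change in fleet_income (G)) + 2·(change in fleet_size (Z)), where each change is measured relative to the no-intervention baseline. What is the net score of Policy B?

Baseline:
  L = 26
  J = 7
  P = 166 − 26 − 7 = 133
  Z = 264 − 2·26 + 2·133 = 478
  A = 108 + 2·7 − 3·133 − 6·478 = -3145
  G = -55 − 6·7 − 4·133 + 2·(-3145) = -6919
Policy B (A − 63, J + 23):
  L = 26
  J = 7 + 23 = 30
  P = 166 − 26 − 30 = 110
  Z = 264 − 2·26 + 2·110 = 432
  A = 108 + 2·30 − 3·110 − 6·432 (−63 from intervention) = -2817
  G = -55 − 6·30 − 4·110 + 2·(-2817) = -6309
ΔG = -6309 − (-6919) = 610; ΔZ = 432 − 478 = -46
Score = (-1)·610 + 2·(-46) = -702

-702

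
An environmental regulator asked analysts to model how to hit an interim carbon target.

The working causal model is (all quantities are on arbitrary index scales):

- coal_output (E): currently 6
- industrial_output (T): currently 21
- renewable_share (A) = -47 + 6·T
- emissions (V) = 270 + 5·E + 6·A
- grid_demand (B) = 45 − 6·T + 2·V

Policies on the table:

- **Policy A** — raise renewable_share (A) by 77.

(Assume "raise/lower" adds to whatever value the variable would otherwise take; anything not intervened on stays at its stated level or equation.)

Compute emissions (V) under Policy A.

Policy A (A + 77):
  E = 6
  T = 21
  A = -47 + 6·21 (+77 from intervention) = 156
  V = 270 + 5·6 + 6·156 = 1236

1236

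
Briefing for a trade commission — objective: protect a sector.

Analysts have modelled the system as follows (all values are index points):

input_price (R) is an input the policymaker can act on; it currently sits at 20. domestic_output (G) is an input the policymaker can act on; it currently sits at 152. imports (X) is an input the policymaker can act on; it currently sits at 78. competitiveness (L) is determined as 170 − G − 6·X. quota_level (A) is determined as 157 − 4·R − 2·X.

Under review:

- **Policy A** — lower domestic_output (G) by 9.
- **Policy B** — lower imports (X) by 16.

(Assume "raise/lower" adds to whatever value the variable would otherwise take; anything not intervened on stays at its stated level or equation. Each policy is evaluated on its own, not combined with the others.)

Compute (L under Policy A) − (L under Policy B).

Policy A (G − 9):
  G = 152 − 9 = 143
  X = 78
  L = 170 − 143 − 6·78 = -441
Policy B (X − 16):
  G = 152
  X = 78 − 16 = 62
  L = 170 − 152 − 6·62 = -354
L: -441 − (-354) = -87

-87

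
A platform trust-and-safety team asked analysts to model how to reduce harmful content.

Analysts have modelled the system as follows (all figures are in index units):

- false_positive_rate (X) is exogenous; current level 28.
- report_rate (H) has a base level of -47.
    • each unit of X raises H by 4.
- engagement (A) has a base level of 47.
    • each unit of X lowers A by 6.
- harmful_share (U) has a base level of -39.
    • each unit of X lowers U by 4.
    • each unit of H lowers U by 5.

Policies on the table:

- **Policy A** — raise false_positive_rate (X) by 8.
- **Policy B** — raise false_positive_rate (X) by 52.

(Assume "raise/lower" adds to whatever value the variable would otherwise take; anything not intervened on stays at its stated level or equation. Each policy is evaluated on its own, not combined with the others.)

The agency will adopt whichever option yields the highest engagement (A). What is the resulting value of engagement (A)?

-169

Policy A (X + 8):
  X = 28 + 8 = 36
  A = 47 − 6·36 = -169
Policy B (X + 52):
  X = 28 + 52 = 80
  A = 47 − 6·80 = -433
Comparing — Policy A: A=-169, Policy B: A=-433. Highest is -169 (Policy A).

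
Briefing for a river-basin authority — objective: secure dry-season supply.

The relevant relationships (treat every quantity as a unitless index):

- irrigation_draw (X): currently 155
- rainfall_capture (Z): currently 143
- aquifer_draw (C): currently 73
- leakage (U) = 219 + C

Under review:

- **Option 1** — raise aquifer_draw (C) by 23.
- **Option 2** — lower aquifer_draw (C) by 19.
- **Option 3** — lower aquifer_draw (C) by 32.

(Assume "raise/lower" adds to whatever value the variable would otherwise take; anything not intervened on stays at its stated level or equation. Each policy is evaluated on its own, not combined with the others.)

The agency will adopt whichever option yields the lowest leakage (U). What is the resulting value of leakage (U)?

260

Option 1 (C + 23):
  C = 73 + 23 = 96
  U = 219 + 96 = 315
Option 2 (C − 19):
  C = 73 − 19 = 54
  U = 219 + 54 = 273
Option 3 (C − 32):
  C = 73 − 32 = 41
  U = 219 + 41 = 260
Comparing — Option 1: U=315, Option 2: U=273, Option 3: U=260. Lowest is 260 (Option 3).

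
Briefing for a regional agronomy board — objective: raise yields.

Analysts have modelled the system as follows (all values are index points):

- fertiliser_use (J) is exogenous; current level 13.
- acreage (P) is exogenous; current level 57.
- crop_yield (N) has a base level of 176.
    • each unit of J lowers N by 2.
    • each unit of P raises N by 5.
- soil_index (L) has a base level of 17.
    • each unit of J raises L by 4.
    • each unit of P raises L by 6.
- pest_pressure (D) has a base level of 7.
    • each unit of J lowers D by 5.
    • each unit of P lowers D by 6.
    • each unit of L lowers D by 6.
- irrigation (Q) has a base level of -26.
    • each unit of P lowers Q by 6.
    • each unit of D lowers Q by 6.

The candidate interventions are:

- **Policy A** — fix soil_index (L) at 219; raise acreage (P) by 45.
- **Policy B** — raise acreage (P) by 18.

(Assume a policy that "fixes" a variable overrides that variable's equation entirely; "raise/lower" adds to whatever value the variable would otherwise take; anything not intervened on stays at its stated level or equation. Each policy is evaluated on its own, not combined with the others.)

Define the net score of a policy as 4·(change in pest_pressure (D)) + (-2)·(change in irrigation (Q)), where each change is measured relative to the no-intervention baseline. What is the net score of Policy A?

Baseline:
  J = 13
  P = 57
  L = 17 + 4·13 + 6·57 = 411
  D = 7 − 5·13 − 6·57 − 6·411 = -2866
  Q = -26 − 6·57 − 6·(-2866) = 16828
Policy A (L := 219, P + 45):
  J = 13
  P = 57 + 45 = 102
  L = 219
  D = 7 − 5·13 − 6·102 − 6·219 = -1984
  Q = -26 − 6·102 − 6·(-1984) = 11266
ΔD = -1984 − (-2866) = 882; ΔQ = 11266 − 16828 = -5562
Score = 4·882 + (-2)·(-5562) = 14652

14652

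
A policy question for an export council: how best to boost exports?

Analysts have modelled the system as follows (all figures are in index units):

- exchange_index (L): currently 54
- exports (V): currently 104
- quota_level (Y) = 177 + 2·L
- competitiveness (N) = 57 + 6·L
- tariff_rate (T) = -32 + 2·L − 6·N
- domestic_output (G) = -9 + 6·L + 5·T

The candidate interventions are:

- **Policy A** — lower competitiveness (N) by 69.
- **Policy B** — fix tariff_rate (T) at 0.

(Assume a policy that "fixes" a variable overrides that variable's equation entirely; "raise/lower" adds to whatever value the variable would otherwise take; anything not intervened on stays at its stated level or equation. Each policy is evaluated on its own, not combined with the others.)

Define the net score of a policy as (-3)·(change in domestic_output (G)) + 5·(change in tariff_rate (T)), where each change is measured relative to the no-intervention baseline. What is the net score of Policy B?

Baseline:
  L = 54
  N = 57 + 6·54 = 381
  T = -32 + 2·54 − 6·381 = -2210
  G = -9 + 6·54 + 5·(-2210) = -10735
Policy B (T := 0):
  L = 54
  N = 57 + 6·54 = 381
  T = 0
  G = -9 + 6·54 + 5·0 = 315
ΔG = 315 − (-10735) = 11050; ΔT = 0 − (-2210) = 2210
Score = (-3)·11050 + 5·2210 = -22100

-22100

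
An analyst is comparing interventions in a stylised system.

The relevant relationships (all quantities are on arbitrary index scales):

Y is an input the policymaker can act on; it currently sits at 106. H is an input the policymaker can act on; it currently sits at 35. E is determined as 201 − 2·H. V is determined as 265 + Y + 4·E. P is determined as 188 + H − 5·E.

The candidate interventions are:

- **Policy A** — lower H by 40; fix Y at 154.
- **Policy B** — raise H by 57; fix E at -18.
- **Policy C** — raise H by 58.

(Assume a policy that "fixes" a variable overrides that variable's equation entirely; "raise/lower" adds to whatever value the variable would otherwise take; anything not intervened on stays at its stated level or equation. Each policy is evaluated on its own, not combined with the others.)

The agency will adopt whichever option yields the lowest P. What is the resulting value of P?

-872

Policy A (H − 40, Y := 154):
  H = 35 − 40 = -5
  E = 201 − 2·(-5) = 211
  P = 188 + (-5) − 5·211 = -872
Policy B (H + 57, E := -18):
  H = 35 + 57 = 92
  E = -18
  P = 188 + 92 − 5·(-18) = 370
Policy C (H + 58):
  H = 35 + 58 = 93
  E = 201 − 2·93 = 15
  P = 188 + 93 − 5·15 = 206
Comparing — Policy A: P=-872, Policy B: P=370, Policy C: P=206. Lowest is -872 (Policy A).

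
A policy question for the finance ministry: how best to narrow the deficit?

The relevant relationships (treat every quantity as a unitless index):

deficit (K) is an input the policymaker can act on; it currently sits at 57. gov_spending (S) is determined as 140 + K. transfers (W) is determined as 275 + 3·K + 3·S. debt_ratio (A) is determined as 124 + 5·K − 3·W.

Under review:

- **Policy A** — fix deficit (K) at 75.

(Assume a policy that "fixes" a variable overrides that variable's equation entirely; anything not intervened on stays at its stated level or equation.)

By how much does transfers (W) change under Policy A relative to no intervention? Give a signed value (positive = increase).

108

Baseline:
  K = 57
  S = 140 + 57 = 197
  W = 275 + 3·57 + 3·197 = 1037
Policy A (K := 75):
  K = 75
  S = 140 + 75 = 215
  W = 275 + 3·75 + 3·215 = 1145
Change in W: 1145 − 1037 = 108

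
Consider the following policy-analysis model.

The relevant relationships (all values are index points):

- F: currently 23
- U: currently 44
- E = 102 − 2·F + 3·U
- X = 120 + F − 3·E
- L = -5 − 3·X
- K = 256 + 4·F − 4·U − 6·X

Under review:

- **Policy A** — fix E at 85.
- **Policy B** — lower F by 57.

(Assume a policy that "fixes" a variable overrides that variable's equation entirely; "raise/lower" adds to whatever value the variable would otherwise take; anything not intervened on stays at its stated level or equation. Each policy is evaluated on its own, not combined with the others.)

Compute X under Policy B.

-820

Policy B (F − 57):
  F = 23 − 57 = -34
  U = 44
  E = 102 − 2·(-34) + 3·44 = 302
  X = 120 + (-34) − 3·302 = -820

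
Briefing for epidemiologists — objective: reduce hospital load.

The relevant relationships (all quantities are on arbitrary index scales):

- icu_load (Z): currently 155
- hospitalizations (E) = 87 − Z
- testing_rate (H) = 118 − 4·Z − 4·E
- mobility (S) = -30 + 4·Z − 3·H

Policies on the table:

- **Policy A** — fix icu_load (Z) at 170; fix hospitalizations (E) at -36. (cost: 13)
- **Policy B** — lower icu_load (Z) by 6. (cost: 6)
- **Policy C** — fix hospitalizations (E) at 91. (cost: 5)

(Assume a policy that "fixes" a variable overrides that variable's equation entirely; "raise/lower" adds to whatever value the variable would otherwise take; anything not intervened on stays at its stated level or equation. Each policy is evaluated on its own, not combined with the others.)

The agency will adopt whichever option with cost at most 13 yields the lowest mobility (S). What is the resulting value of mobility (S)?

1256

Policy A (Z := 170, E := -36):
  Z = 170
  E = -36
  H = 118 − 4·170 − 4·(-36) = -418
  S = -30 + 4·170 − 3·(-418) = 1904
Policy B (Z − 6):
  Z = 155 − 6 = 149
  E = 87 − 149 = -62
  H = 118 − 4·149 − 4·(-62) = -230
  S = -30 + 4·149 − 3·(-230) = 1256
Policy C (E := 91):
  Z = 155
  E = 91
  H = 118 − 4·155 − 4·91 = -866
  S = -30 + 4·155 − 3·(-866) = 3188
Comparing — Policy A: S=1904, Policy B: S=1256, Policy C: S=3188. Lowest is 1256 (Policy B).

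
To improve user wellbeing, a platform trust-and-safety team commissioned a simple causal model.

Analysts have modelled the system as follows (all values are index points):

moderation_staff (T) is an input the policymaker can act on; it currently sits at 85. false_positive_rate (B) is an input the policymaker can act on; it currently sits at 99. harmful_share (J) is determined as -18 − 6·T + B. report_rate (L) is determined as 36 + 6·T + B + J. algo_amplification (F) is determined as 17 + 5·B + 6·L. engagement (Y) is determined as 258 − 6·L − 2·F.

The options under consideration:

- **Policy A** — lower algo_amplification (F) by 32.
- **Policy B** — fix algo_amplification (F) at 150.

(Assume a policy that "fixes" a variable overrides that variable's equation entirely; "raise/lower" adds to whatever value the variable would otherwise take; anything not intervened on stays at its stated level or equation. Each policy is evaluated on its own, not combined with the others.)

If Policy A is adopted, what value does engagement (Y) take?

Policy A (F − 32):
  T = 85
  B = 99
  J = -18 − 6·85 + 99 = -429
  L = 36 + 6·85 + 99 + (-429) = 216
  F = 17 + 5·99 + 6·216 (−32 from intervention) = 1776
  Y = 258 − 6·216 − 2·1776 = -4590

-4590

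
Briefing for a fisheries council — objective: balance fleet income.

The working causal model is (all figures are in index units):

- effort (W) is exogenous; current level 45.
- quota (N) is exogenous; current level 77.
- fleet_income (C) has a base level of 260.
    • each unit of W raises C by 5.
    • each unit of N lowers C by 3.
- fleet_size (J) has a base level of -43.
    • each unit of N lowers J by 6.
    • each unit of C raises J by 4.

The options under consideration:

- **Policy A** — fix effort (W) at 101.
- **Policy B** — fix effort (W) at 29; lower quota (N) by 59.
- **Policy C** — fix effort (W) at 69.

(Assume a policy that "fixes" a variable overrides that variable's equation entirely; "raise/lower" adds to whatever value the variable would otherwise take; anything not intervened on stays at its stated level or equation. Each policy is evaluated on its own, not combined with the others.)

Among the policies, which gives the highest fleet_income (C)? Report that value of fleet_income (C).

534

Policy A (W := 101):
  W = 101
  N = 77
  C = 260 + 5·101 − 3·77 = 534
Policy B (W := 29, N − 59):
  W = 29
  N = 77 − 59 = 18
  C = 260 + 5·29 − 3·18 = 351
Policy C (W := 69):
  W = 69
  N = 77
  C = 260 + 5·69 − 3·77 = 374
Comparing — Policy A: C=534, Policy B: C=351, Policy C: C=374. Highest is 534 (Policy A).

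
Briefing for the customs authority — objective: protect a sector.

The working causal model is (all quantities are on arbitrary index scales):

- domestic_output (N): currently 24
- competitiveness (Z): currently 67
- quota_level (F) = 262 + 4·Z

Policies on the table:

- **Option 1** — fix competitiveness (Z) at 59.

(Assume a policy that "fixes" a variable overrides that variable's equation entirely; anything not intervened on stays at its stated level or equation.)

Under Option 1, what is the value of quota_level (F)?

Option 1 (Z := 59):
  Z = 59
  F = 262 + 4·59 = 498

498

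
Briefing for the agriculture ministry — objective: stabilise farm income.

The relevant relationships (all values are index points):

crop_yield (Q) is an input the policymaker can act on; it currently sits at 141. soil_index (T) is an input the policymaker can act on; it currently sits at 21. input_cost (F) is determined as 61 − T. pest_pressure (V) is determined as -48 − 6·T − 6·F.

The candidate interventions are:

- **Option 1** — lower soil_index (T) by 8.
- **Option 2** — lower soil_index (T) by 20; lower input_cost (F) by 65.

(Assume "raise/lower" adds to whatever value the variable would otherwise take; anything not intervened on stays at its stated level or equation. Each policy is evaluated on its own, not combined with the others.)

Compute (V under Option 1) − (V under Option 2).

-390

Option 1 (T − 8):
  T = 21 − 8 = 13
  F = 61 − 13 = 48
  V = -48 − 6·13 − 6·48 = -414
Option 2 (T − 20, F − 65):
  T = 21 − 20 = 1
  F = 61 − 1 (−65 from intervention) = -5
  V = -48 − 6·1 − 6·(-5) = -24
V: -414 − (-24) = -390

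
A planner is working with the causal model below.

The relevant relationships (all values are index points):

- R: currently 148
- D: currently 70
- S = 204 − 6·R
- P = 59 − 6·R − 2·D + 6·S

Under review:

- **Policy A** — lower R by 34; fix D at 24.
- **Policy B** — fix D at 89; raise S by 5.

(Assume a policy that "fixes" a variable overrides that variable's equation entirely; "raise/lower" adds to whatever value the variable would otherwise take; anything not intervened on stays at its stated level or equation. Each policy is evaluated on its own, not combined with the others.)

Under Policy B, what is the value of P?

-5081

Policy B (D := 89, S + 5):
  R = 148
  D = 89
  S = 204 − 6·148 (+5 from intervention) = -679
  P = 59 − 6·148 − 2·89 + 6·(-679) = -5081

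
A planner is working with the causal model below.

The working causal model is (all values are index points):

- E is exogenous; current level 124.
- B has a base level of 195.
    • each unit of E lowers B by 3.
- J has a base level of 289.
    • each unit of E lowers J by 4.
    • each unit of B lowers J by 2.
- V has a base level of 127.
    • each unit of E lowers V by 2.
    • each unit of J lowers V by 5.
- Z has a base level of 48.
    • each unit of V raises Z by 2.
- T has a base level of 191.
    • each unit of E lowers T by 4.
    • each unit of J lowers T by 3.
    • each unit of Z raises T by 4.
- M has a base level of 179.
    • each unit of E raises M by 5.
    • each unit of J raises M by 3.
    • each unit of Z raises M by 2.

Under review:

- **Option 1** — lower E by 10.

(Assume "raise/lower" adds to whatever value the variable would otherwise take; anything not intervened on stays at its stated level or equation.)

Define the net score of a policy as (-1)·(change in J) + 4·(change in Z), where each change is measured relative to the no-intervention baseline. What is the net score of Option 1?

Baseline:
  E = 124
  B = 195 − 3·124 = -177
  J = 289 − 4·124 − 2·(-177) = 147
  V = 127 − 2·124 − 5·147 = -856
  Z = 48 + 2·(-856) = -1664
Option 1 (E − 10):
  E = 124 − 10 = 114
  B = 195 − 3·114 = -147
  J = 289 − 4·114 − 2·(-147) = 127
  V = 127 − 2·114 − 5·127 = -736
  Z = 48 + 2·(-736) = -1424
ΔJ = 127 − 147 = -20; ΔZ = -1424 − (-1664) = 240
Score = (-1)·(-20) + 4·240 = 980

980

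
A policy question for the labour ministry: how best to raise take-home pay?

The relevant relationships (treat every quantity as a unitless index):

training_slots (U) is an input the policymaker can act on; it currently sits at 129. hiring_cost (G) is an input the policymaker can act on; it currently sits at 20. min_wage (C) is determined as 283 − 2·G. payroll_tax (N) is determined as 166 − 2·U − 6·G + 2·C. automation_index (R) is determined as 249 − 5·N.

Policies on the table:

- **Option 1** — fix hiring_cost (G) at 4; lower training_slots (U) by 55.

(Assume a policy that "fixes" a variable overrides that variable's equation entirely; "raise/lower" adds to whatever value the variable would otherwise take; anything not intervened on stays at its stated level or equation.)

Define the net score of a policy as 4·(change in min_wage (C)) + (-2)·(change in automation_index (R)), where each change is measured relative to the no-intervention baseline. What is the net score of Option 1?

Baseline:
  U = 129
  G = 20
  C = 283 − 2·20 = 243
  N = 166 − 2·129 − 6·20 + 2·243 = 274
  R = 249 − 5·274 = -1121
Option 1 (G := 4, U − 55):
  U = 129 − 55 = 74
  G = 4
  C = 283 − 2·4 = 275
  N = 166 − 2·74 − 6·4 + 2·275 = 544
  R = 249 − 5·544 = -2471
ΔC = 275 − 243 = 32; ΔR = -2471 − (-1121) = -1350
Score = 4·32 + (-2)·(-1350) = 2828

2828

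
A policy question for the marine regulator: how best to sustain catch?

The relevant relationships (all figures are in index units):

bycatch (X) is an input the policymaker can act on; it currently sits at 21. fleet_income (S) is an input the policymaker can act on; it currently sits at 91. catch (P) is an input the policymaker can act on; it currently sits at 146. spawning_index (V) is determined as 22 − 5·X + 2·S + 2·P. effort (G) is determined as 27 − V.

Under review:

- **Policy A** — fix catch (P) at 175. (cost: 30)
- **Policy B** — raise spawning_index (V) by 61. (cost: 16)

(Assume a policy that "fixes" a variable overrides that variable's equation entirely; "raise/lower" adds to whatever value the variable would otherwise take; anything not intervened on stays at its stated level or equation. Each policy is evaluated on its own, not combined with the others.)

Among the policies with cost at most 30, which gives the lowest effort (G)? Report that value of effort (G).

Policy A (P := 175):
  X = 21
  S = 91
  P = 175
  V = 22 − 5·21 + 2·91 + 2·175 = 449
  G = 27 − 449 = -422
Policy B (V + 61):
  X = 21
  S = 91
  P = 146
  V = 22 − 5·21 + 2·91 + 2·146 (+61 from intervention) = 452
  G = 27 − 452 = -425
Comparing — Policy A: G=-422, Policy B: G=-425. Lowest is -425 (Policy B).

-425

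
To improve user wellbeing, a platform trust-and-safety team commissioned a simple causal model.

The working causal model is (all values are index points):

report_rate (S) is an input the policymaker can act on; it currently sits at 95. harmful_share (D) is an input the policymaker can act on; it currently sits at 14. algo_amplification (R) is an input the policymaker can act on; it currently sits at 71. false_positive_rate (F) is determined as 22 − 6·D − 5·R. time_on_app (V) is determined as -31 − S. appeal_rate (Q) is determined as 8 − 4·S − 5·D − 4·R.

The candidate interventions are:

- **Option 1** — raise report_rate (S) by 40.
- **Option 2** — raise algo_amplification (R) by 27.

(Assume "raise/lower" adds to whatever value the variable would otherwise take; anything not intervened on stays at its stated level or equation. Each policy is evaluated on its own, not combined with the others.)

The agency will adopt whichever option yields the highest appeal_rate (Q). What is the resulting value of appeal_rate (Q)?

-834

Option 1 (S + 40):
  S = 95 + 40 = 135
  D = 14
  R = 71
  Q = 8 − 4·135 − 5·14 − 4·71 = -886
Option 2 (R + 27):
  S = 95
  D = 14
  R = 71 + 27 = 98
  Q = 8 − 4·95 − 5·14 − 4·98 = -834
Comparing — Option 1: Q=-886, Option 2: Q=-834. Highest is -834 (Option 2).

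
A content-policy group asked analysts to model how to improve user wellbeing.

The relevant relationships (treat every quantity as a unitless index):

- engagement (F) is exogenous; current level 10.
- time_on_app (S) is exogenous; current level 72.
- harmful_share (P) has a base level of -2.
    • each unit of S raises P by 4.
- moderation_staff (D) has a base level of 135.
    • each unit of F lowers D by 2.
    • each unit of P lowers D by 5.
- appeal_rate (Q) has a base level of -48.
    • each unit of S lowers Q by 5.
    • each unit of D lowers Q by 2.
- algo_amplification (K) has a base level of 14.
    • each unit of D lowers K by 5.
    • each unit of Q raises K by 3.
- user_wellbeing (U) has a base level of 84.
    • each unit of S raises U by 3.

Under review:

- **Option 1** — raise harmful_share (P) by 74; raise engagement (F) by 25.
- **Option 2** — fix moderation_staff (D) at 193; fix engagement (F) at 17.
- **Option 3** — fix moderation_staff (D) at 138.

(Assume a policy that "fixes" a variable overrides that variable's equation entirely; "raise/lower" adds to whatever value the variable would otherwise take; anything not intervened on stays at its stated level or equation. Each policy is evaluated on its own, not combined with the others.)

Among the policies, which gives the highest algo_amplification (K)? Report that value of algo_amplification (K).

Option 1 (P + 74, F + 25):
  F = 10 + 25 = 35
  S = 72
  P = -2 + 4·72 (+74 from intervention) = 360
  D = 135 − 2·35 − 5·360 = -1735
  Q = -48 − 5·72 − 2·(-1735) = 3062
  K = 14 − 5·(-1735) + 3·3062 = 17875
Option 2 (D := 193, F := 17):
  F = 17
  S = 72
  P = -2 + 4·72 = 286
  D = 193
  Q = -48 − 5·72 − 2·193 = -794
  K = 14 − 5·193 + 3·(-794) = -3333
Option 3 (D := 138):
  F = 10
  S = 72
  P = -2 + 4·72 = 286
  D = 138
  Q = -48 − 5·72 − 2·138 = -684
  K = 14 − 5·138 + 3·(-684) = -2728
Comparing — Option 1: K=17875, Option 2: K=-3333, Option 3: K=-2728. Highest is 17875 (Option 1).

17875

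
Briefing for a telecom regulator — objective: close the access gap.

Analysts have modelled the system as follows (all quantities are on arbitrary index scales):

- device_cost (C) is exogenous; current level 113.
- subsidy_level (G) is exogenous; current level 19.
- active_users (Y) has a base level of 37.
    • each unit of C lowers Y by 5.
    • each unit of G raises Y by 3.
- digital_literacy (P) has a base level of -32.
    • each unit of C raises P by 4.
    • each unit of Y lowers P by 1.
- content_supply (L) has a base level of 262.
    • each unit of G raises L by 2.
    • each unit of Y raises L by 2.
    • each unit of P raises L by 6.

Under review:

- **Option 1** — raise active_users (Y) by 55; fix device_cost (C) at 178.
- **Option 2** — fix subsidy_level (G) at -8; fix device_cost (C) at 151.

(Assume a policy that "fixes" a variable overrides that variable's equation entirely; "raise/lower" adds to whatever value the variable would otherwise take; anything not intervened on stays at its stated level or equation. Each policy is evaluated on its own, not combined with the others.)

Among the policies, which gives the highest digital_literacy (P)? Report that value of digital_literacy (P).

1421

Option 1 (Y + 55, C := 178):
  C = 178
  G = 19
  Y = 37 − 5·178 + 3·19 (+55 from intervention) = -741
  P = -32 + 4·178 − (-741) = 1421
Option 2 (G := -8, C := 151):
  C = 151
  G = -8
  Y = 37 − 5·151 + 3·(-8) = -742
  P = -32 + 4·151 − (-742) = 1314
Comparing — Option 1: P=1421, Option 2: P=1314. Highest is 1421 (Option 1).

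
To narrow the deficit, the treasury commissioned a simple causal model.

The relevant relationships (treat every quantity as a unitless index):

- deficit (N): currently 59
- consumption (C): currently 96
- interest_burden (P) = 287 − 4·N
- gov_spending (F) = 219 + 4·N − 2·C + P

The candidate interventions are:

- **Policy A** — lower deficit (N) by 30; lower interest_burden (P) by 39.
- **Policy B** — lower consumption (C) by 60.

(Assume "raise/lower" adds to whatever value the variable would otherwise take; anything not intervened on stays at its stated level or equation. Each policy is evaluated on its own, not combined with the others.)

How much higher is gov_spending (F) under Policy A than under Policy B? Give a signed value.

-159

Policy A (N − 30, P − 39):
  N = 59 − 30 = 29
  C = 96
  P = 287 − 4·29 (−39 from intervention) = 132
  F = 219 + 4·29 − 2·96 + 132 = 275
Policy B (C − 60):
  N = 59
  C = 96 − 60 = 36
  P = 287 − 4·59 = 51
  F = 219 + 4·59 − 2·36 + 51 = 434
F: 275 − 434 = -159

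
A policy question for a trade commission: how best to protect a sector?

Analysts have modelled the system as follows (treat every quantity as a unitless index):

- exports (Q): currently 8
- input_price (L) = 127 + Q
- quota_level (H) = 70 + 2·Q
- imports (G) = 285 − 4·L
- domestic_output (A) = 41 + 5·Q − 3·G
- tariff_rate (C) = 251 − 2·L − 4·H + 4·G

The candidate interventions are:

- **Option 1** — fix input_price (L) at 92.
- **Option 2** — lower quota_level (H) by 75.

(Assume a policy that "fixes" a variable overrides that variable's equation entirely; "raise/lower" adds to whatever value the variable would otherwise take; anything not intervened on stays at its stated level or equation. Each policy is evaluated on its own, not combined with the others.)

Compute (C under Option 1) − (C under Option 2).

474

Option 1 (L := 92):
  Q = 8
  L = 92
  H = 70 + 2·8 = 86
  G = 285 − 4·92 = -83
  C = 251 − 2·92 − 4·86 + 4·(-83) = -609
Option 2 (H − 75):
  Q = 8
  L = 127 + 8 = 135
  H = 70 + 2·8 (−75 from intervention) = 11
  G = 285 − 4·135 = -255
  C = 251 − 2·135 − 4·11 + 4·(-255) = -1083
C: -609 − (-1083) = 474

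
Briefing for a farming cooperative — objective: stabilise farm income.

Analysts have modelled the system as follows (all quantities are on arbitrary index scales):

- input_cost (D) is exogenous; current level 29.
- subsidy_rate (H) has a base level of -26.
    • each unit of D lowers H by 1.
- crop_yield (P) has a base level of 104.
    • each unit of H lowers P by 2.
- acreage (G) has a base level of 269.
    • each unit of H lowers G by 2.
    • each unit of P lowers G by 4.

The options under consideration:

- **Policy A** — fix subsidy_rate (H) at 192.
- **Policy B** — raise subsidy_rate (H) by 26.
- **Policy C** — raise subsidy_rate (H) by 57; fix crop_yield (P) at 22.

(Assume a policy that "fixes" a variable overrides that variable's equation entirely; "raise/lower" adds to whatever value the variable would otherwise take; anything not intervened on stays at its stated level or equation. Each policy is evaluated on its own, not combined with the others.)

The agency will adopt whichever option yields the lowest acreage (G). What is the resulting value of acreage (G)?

Policy A (H := 192):
  D = 29
  H = 192
  P = 104 − 2·192 = -280
  G = 269 − 2·192 − 4·(-280) = 1005
Policy B (H + 26):
  D = 29
  H = -26 − 29 (+26 from intervention) = -29
  P = 104 − 2·(-29) = 162
  G = 269 − 2·(-29) − 4·162 = -321
Policy C (H + 57, P := 22):
  D = 29
  H = -26 − 29 (+57 from intervention) = 2
  P = 22
  G = 269 − 2·2 − 4·22 = 177
Comparing — Policy A: G=1005, Policy B: G=-321, Policy C: G=177. Lowest is -321 (Policy B).

-321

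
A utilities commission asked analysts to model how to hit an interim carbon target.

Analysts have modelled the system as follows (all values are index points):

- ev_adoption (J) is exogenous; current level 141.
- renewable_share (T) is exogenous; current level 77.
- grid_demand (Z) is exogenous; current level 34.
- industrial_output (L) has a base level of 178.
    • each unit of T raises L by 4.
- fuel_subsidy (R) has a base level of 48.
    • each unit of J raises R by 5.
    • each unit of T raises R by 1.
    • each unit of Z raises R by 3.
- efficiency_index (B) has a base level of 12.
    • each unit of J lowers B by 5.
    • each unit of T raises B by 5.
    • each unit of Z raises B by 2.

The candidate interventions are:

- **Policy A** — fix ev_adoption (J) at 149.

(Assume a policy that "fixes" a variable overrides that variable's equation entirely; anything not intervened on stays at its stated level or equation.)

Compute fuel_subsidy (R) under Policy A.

Policy A (J := 149):
  J = 149
  T = 77
  Z = 34
  R = 48 + 5·149 + 77 + 3·34 = 972

972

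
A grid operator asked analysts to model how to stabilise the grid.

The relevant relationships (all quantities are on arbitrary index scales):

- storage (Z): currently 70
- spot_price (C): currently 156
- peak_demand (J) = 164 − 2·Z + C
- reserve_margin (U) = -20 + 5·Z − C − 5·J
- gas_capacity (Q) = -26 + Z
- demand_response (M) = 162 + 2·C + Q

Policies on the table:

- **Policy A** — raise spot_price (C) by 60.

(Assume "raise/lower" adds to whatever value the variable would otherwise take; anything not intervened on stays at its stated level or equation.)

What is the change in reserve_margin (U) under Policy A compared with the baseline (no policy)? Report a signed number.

-360

Baseline:
  Z = 70
  C = 156
  J = 164 − 2·70 + 156 = 180
  U = -20 + 5·70 − 156 − 5·180 = -726
Policy A (C + 60):
  Z = 70
  C = 156 + 60 = 216
  J = 164 − 2·70 + 216 = 240
  U = -20 + 5·70 − 216 − 5·240 = -1086
Change in U: -1086 − (-726) = -360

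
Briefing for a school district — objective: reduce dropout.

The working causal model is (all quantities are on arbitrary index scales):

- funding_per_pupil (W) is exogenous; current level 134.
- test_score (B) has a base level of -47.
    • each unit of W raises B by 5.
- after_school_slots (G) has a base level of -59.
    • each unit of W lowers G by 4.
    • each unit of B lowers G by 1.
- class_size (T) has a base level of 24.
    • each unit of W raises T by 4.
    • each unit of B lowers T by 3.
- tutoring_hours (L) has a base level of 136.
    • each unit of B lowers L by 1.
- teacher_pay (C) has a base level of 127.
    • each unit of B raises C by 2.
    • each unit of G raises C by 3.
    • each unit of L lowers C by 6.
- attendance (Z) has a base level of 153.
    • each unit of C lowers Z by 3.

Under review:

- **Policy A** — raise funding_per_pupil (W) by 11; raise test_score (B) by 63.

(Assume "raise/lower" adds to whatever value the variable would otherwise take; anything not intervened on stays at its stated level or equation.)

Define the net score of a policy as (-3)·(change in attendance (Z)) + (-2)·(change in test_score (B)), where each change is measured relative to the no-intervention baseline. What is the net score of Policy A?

3886

Baseline:
  W = 134
  B = -47 + 5·134 = 623
  G = -59 − 4·134 − 623 = -1218
  L = 136 − 623 = -487
  C = 127 + 2·623 + 3·(-1218) − 6·(-487) = 641
  Z = 153 − 3·641 = -1770
Policy A (W + 11, B + 63):
  W = 134 + 11 = 145
  B = -47 + 5·145 (+63 from intervention) = 741
  G = -59 − 4·145 − 741 = -1380
  L = 136 − 741 = -605
  C = 127 + 2·741 + 3·(-1380) − 6·(-605) = 1099
  Z = 153 − 3·1099 = -3144
ΔZ = -3144 − (-1770) = -1374; ΔB = 741 − 623 = 118
Score = (-3)·(-1374) + (-2)·118 = 3886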